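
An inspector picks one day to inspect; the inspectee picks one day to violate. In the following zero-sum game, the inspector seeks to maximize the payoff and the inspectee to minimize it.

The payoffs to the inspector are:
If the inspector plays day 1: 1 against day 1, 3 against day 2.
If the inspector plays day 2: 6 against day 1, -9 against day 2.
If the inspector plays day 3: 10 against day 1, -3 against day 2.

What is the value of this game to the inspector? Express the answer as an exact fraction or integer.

11/5

Row day 2 is strictly dominated by row day 3, so the inspector never plays it.
The remaining 2×2 game on (day 1, day 3) × (day 1, day 2) has no saddle point. Let the inspector play day 1 with probability p; indifference gives p + 10(1−p) = 3p − 3(1−p), so p = 13/15.
Similarly the inspectee's optimal q on day 1 is 2/5, and the value is 1·(2/5) + (3)·(3/5) = 11/5.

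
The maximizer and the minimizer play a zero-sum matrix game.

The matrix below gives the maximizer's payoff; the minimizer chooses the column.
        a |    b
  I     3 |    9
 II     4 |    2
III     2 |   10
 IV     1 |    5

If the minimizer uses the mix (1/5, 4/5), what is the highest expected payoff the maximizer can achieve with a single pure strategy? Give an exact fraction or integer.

I: (3)·(1/5) + (9)·(4/5) = 39/5.
II: (4)·(1/5) + (2)·(4/5) = 12/5.
III: (2)·(1/5) + (10)·(4/5) = 42/5.
IV: (1)·(1/5) + (5)·(4/5) = 21/5.
The best pure response is III with expected payoff 42/5.

42/5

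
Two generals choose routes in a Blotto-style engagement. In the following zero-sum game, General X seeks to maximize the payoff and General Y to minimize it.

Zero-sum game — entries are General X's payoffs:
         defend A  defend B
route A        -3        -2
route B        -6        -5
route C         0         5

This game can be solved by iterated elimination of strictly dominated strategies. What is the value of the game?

Column defend B is strictly dominated by defend A for General Y (-3<-2, -6<-5, 0<5); eliminate defend B.
Row route A is strictly dominated by row route C (0>-3); eliminate route A.
Row route B is strictly dominated by row route C (0>-6); eliminate route B.
Only (route C, defend A) remains, with payoff 0.

0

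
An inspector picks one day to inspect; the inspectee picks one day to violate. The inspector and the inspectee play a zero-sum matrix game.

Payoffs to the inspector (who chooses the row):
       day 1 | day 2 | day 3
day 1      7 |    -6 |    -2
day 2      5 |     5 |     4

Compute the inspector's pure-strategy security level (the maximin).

The worst-case payoff for each row is day 1: -6, day 2: 4.
The best of these is 4.

4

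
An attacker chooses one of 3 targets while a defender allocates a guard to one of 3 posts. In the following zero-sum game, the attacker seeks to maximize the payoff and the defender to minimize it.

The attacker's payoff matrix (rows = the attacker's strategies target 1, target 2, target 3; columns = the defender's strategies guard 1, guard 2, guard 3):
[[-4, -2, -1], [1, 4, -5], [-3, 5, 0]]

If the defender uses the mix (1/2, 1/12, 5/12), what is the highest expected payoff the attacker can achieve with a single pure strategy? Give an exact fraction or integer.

target 1: (-4)·(1/2) + (-2)·(1/12) + (-1)·(5/12) = -31/12.
target 2: (1)·(1/2) + (4)·(1/12) + (-5)·(5/12) = -5/4.
target 3: (-3)·(1/2) + (5)·(1/12) + (0)·(5/12) = -13/12.
The best pure response is target 3 with expected payoff -13/12.

-13/12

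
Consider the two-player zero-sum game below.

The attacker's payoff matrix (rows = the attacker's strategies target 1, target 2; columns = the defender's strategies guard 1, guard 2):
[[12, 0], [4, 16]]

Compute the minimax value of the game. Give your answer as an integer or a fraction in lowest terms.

8

Row minima are 0 and 4, so the attacker's maximin is 4; column maxima are 12 and 16, so the defender's minimax is 12. These differ, so the equilibrium is in mixed strategies.
Let the attacker play target 1 with probability p. The defender is indifferent when 12p + 4(1−p) = 16(1−p), giving p = 1/2.
Let the defender play guard 1 with probability q. The attacker is indifferent when 12q = 4q + 16(1−q), giving q = 2/3.
The value is 12·(2/3) + (0)·(1/3) = 8.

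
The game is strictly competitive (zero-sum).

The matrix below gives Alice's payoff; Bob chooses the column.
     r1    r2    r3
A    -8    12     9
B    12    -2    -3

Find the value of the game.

Column r2 is strictly dominated by r3 for Bob (it gives Alice more in every row).
The remaining 2×2 game on (A, B) × (r1, r3) has no saddle point. Let Alice play A with probability p; indifference gives −8p + 12(1−p) = 9p − 3(1−p), so p = 15/32.
Similarly Bob's optimal q on r1 is 3/8, and the value is -8·(3/8) + (9)·(5/8) = 21/8.

21/8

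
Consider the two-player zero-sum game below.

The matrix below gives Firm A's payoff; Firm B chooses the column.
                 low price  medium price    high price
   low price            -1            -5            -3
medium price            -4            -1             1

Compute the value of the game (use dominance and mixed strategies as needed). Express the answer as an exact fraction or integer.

-19/7

Column high price is strictly dominated by medium price for Firm B (it gives Firm A more in every row).
The remaining 2×2 game on (low price, medium price) × (low price, medium price) has no saddle point. Let Firm A play low price with probability p; indifference gives −p − 4(1−p) = −5p − (1−p), so p = 3/7.
Similarly Firm B's optimal q on low price is 4/7, and the value is -1·(4/7) + (-5)·(3/7) = -19/7.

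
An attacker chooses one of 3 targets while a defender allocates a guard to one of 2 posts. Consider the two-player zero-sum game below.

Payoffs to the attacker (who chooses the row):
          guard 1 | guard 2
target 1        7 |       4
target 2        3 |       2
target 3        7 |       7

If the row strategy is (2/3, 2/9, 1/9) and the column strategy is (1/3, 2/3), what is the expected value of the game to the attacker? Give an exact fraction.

125/27

Against (1/3, 2/3), each row's expected payoff is target 1: 5; target 2: 7/3; target 3: 7.
Taking the (2/3, 2/9, 1/9)-weighted average: (2/3)·(5) + (2/9)·(7/3) + (1/9)·(7) = 125/27.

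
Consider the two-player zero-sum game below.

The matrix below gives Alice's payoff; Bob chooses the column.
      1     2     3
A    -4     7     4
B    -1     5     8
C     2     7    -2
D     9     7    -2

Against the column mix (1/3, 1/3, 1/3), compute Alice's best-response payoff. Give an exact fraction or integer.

A: (-4)·(1/3) + (7)·(1/3) + (4)·(1/3) = 7/3.
B: (-1)·(1/3) + (5)·(1/3) + (8)·(1/3) = 4.
C: (2)·(1/3) + (7)·(1/3) + (-2)·(1/3) = 7/3.
D: (9)·(1/3) + (7)·(1/3) + (-2)·(1/3) = 14/3.
The best pure response is D with expected payoff 14/3.

14/3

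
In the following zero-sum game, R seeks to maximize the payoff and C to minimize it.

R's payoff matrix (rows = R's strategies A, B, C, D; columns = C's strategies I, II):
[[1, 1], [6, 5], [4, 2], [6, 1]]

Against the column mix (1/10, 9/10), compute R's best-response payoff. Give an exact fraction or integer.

A: (1)·(1/10) + (1)·(9/10) = 1.
B: (6)·(1/10) + (5)·(9/10) = 51/10.
C: (4)·(1/10) + (2)·(9/10) = 11/5.
D: (6)·(1/10) + (1)·(9/10) = 3/2.
The best pure response is B with expected payoff 51/10.

51/10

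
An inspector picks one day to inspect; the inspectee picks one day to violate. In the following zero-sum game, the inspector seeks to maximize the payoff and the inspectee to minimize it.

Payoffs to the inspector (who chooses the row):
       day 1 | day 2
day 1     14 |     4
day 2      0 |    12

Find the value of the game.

Row minima are 4 and 0, so the inspector's maximin is 4; column maxima are 14 and 12, so the inspectee's minimax is 12. These differ, so the equilibrium is in mixed strategies.
Let the inspector play day 1 with probability p. The inspectee is indifferent when 14p = 4p + 12(1−p), giving p = 6/11.
Let the inspectee play day 1 with probability q. The inspector is indifferent when 14q + 4(1−q) = 12(1−q), giving q = 4/11.
The value is 14·(4/11) + (4)·(7/11) = 84/11.

84/11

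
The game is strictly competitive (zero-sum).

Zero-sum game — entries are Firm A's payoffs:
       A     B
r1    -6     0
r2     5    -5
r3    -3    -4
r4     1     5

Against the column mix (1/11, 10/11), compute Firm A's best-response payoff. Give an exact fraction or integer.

51/11

r1: (-6)·(1/11) + (0)·(10/11) = -6/11.
r2: (5)·(1/11) + (-5)·(10/11) = -45/11.
r3: (-3)·(1/11) + (-4)·(10/11) = -43/11.
r4: (1)·(1/11) + (5)·(10/11) = 51/11.
The best pure response is r4 with expected payoff 51/11.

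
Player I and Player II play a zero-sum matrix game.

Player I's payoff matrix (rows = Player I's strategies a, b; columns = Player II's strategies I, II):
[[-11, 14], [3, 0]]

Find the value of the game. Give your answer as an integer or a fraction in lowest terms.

Row minima are -11 and 0, so Player I's maximin is 0; column maxima are 3 and 14, so Player II's minimax is 3. These differ, so the equilibrium is in mixed strategies.
Let Player I play a with probability p. Player II is indifferent when −11p + 3(1−p) = 14p, giving p = 3/28.
Let Player II play I with probability q. Player I is indifferent when −11q + 14(1−q) = 3q, giving q = 1/2.
The value is -11·(1/2) + (14)·(1/2) = 3/2.

3/2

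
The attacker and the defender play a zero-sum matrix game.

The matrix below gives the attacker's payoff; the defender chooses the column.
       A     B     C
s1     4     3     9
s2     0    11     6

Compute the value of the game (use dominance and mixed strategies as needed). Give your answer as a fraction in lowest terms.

11/3

Column C is strictly dominated by A for the defender (it gives the attacker more in every row).
The remaining 2×2 game on (s1, s2) × (A, B) has no saddle point. Let the attacker play s1 with probability p; indifference gives 4p = 3p + 11(1−p), so p = 11/12.
Similarly the defender's optimal q on A is 2/3, and the value is 4·(2/3) + (3)·(1/3) = 11/3.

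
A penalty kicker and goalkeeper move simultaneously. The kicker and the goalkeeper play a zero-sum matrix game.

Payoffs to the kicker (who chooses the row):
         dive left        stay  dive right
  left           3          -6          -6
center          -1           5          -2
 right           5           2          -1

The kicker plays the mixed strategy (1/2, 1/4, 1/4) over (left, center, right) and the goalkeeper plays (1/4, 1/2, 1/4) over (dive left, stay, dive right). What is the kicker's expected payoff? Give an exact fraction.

Against (1/4, 1/2, 1/4), each row's expected payoff is left: -15/4; center: 7/4; right: 2.
Taking the (1/2, 1/4, 1/4)-weighted average: (1/2)·(-15/4) + (1/4)·(7/4) + (1/4)·(2) = -15/16.

-15/16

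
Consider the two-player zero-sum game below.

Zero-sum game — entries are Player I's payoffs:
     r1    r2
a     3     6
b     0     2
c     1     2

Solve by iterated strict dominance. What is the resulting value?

3

Row b is strictly dominated by row a (3>0, 6>2); eliminate b.
Row c is strictly dominated by row a (3>1, 6>2); eliminate c.
Column r2 is strictly dominated by r1 for Player II (3<6); eliminate r2.
Only (a, r1) remains, with payoff 3.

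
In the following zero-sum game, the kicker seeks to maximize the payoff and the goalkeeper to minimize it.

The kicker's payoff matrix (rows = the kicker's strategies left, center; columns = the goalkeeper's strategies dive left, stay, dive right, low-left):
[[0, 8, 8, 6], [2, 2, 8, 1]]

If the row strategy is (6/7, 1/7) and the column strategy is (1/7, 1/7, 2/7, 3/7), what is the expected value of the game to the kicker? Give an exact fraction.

275/49

Against (1/7, 1/7, 2/7, 3/7), each row's expected payoff is left: 6; center: 23/7.
Taking the (6/7, 1/7)-weighted average: (6/7)·(6) + (1/7)·(23/7) = 275/49.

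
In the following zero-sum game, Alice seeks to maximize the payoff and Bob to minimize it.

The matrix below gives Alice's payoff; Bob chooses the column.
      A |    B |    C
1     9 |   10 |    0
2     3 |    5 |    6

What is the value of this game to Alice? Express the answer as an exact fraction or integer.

Column B is strictly dominated by A for Bob (it gives Alice more in every row).
The remaining 2×2 game on (1, 2) × (A, C) has no saddle point. Let Alice play 1 with probability p; indifference gives 9p + 3(1−p) = 6(1−p), so p = 1/4.
Similarly Bob's optimal q on A is 1/2, and the value is 9·(1/2) + (0)·(1/2) = 9/2.

9/2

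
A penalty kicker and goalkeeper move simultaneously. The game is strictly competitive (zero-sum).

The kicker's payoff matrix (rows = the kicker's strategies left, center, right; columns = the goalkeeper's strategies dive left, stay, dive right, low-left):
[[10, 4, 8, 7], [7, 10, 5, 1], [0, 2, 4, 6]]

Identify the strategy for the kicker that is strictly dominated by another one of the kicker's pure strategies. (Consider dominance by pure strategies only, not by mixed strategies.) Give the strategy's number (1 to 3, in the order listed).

3

Compare right with left: 10 > 0, 4 > 2, 8 > 4, 7 > 6.
So left strictly dominates right for the kicker; right is strictly dominated.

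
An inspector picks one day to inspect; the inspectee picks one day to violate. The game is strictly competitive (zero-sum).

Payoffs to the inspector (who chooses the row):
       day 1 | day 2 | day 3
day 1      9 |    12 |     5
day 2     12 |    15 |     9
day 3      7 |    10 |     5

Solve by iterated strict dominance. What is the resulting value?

9

Column day 1 is strictly dominated by day 3 for the inspectee (5<9, 9<12, 5<7); eliminate day 1.
Row day 1 is strictly dominated by row day 2 (15>12, 9>5); eliminate day 1.
Column day 2 is strictly dominated by day 3 for the inspectee (9<15, 5<10); eliminate day 2.
Row day 3 is strictly dominated by row day 2 (9>5); eliminate day 3.
Only (day 2, day 3) remains, with payoff 9.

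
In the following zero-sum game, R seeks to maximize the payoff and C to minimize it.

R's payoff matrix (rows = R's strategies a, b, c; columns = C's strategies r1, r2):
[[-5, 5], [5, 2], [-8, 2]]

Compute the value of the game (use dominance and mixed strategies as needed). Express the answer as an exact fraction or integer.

Row c is strictly dominated by row a, so R never plays it.
The remaining 2×2 game on (a, b) × (r1, r2) has no saddle point. Let R play a with probability p; indifference gives −5p + 5(1−p) = 5p + 2(1−p), so p = 3/13.
Similarly C's optimal q on r1 is 3/13, and the value is -5·(3/13) + (5)·(10/13) = 35/13.

35/13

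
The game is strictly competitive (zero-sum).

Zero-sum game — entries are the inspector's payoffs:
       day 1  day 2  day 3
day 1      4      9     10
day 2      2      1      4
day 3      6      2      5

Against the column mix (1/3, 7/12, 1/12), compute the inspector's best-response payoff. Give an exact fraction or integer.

89/12

day 1: (4)·(1/3) + (9)·(7/12) + (10)·(1/12) = 89/12.
day 2: (2)·(1/3) + (1)·(7/12) + (4)·(1/12) = 19/12.
day 3: (6)·(1/3) + (2)·(7/12) + (5)·(1/12) = 43/12.
The best pure response is day 1 with expected payoff 89/12.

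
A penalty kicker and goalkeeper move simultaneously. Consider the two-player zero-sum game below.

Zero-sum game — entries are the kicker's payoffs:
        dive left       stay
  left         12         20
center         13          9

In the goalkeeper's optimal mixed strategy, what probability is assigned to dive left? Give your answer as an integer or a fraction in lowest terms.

Row minima are 12 and 9, so the kicker's maximin is 12; column maxima are 13 and 20, so the goalkeeper's minimax is 13. These differ, so the equilibrium is in mixed strategies.
Let the goalkeeper play dive left with probability q. The kicker is indifferent when 12q + 20(1−q) = 13q + 9(1−q), giving q = 11/12.

11/12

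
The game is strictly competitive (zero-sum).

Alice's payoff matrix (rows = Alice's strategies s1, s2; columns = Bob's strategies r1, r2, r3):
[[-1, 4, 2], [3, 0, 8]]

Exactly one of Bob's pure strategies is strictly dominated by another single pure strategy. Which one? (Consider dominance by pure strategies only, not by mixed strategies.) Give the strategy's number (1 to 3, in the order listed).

Bob prefers columns that give Alice less. Compare r3 with r1: -1 < 2, 3 < 8.
So r1 strictly dominates r3 for Bob; r3 is strictly dominated.

3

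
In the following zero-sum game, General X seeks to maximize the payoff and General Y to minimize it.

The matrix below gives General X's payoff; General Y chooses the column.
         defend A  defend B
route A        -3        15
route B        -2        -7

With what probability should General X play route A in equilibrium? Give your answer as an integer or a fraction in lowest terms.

5/23

Row minima are -3 and -7, so General X's maximin is -3; column maxima are -2 and 15, so General Y's minimax is -2. These differ, so the equilibrium is in mixed strategies.
Let General X play route A with probability p. General Y is indifferent when −3p − 2(1−p) = 15p − 7(1−p), giving p = 5/23.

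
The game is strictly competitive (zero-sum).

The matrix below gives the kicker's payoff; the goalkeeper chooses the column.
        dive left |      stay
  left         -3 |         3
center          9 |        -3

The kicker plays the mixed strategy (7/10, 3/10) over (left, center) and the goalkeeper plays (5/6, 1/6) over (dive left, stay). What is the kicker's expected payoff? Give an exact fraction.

Against (5/6, 1/6), each row's expected payoff is left: -2; center: 7.
Taking the (7/10, 3/10)-weighted average: (7/10)·(-2) + (3/10)·(7) = 7/10.

7/10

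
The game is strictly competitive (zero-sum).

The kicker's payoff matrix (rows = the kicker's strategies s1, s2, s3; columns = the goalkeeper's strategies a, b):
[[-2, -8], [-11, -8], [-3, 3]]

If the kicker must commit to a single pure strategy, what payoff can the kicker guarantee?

-3

The worst-case payoff for each row is s1: -8, s2: -11, s3: -3.
The best of these is -3.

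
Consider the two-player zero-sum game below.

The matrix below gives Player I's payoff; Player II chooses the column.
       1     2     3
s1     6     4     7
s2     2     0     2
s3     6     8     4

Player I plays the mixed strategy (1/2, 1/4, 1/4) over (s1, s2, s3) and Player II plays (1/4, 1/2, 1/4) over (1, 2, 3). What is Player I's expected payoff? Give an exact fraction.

9/2

Against (1/4, 1/2, 1/4), each row's expected payoff is s1: 21/4; s2: 1; s3: 13/2.
Taking the (1/2, 1/4, 1/4)-weighted average: (1/2)·(21/4) + (1/4)·(1) + (1/4)·(13/2) = 9/2.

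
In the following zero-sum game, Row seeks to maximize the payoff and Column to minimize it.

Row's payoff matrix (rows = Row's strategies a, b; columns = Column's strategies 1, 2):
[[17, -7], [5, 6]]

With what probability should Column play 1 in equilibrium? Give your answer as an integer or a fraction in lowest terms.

13/25

Row minima are -7 and 5, so Row's maximin is 5; column maxima are 17 and 6, so Column's minimax is 6. These differ, so the equilibrium is in mixed strategies.
Let Column play 1 with probability q. Row is indifferent when 17q − 7(1−q) = 5q + 6(1−q), giving q = 13/25.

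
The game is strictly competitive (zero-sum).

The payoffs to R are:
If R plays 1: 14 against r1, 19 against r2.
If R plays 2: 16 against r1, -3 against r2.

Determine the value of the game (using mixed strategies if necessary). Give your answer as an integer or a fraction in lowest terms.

173/12

Row minima are 14 and -3, so R's maximin is 14; column maxima are 16 and 19, so C's minimax is 16. These differ, so the equilibrium is in mixed strategies.
Let R play 1 with probability p. C is indifferent when 14p + 16(1−p) = 19p − 3(1−p), giving p = 19/24.
Let C play r1 with probability q. R is indifferent when 14q + 19(1−q) = 16q − 3(1−q), giving q = 11/12.
The value is 14·(11/12) + (19)·(1/12) = 173/12.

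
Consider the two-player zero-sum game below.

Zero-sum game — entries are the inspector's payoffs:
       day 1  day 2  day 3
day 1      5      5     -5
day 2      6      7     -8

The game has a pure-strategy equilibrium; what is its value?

-5

Row minima: -5, -8 → the inspector's maximin is -5.
Column maxima: 6, 7, -5 → the inspectee's minimax is -5.
They coincide at (day 1, day 3), so the value is -5.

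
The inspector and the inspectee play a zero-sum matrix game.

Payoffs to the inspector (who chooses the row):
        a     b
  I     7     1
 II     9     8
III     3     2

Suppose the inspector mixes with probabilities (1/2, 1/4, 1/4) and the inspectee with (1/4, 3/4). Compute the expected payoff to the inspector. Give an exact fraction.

Against (1/4, 3/4), each row's expected payoff is I: 5/2; II: 33/4; III: 9/4.
Taking the (1/2, 1/4, 1/4)-weighted average: (1/2)·(5/2) + (1/4)·(33/4) + (1/4)·(9/4) = 31/8.

31/8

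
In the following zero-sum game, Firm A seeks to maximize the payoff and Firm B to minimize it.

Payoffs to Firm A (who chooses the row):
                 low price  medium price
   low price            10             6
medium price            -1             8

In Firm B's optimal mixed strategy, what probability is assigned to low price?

Row minima are 6 and -1, so Firm A's maximin is 6; column maxima are 10 and 8, so Firm B's minimax is 8. These differ, so the equilibrium is in mixed strategies.
Let Firm B play low price with probability q. Firm A is indifferent when 10q + 6(1−q) = −q + 8(1−q), giving q = 2/13.

2/13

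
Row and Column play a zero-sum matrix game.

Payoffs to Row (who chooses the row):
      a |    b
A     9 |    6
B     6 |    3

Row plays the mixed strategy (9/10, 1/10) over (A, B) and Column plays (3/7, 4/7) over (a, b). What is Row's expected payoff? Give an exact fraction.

489/70

Against (3/7, 4/7), each row's expected payoff is A: 51/7; B: 30/7.
Taking the (9/10, 1/10)-weighted average: (9/10)·(51/7) + (1/10)·(30/7) = 489/70.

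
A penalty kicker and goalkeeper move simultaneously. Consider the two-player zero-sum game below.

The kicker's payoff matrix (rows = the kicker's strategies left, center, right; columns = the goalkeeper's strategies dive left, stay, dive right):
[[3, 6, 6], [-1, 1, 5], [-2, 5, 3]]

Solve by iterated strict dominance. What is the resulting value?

3

Column stay is strictly dominated by dive left for the goalkeeper (3<6, -1<1, -2<5); eliminate stay.
Row center is strictly dominated by row left (3>-1, 6>5); eliminate center.
Column dive right is strictly dominated by dive left for the goalkeeper (3<6, -2<3); eliminate dive right.
Row right is strictly dominated by row left (3>-2); eliminate right.
Only (left, dive left) remains, with payoff 3.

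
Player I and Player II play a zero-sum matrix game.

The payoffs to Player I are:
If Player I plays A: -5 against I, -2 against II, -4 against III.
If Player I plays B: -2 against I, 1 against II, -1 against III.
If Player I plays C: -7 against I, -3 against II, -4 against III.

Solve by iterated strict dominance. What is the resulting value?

Column II is strictly dominated by I for Player II (-5<-2, -2<1, -7<-3); eliminate II.
Column III is strictly dominated by I for Player II (-5<-4, -2<-1, -7<-4); eliminate III.
Row A is strictly dominated by row B (-2>-5); eliminate A.
Row C is strictly dominated by row B (-2>-7); eliminate C.
Only (B, I) remains, with payoff -2.

-2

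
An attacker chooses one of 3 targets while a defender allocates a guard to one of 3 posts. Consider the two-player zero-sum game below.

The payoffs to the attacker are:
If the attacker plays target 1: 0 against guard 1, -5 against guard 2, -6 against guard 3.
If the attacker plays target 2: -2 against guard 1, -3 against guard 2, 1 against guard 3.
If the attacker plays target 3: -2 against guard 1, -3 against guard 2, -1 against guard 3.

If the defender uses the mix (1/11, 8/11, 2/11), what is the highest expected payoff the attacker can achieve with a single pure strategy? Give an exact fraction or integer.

target 1: (0)·(1/11) + (-5)·(8/11) + (-6)·(2/11) = -52/11.
target 2: (-2)·(1/11) + (-3)·(8/11) + (1)·(2/11) = -24/11.
target 3: (-2)·(1/11) + (-3)·(8/11) + (-1)·(2/11) = -28/11.
The best pure response is target 2 with expected payoff -24/11.

-24/11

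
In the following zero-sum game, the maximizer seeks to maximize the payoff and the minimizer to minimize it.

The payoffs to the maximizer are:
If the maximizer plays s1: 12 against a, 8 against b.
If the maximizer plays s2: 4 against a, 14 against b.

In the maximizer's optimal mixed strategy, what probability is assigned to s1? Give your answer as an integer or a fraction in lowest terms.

Row minima are 8 and 4, so the maximizer's maximin is 8; column maxima are 12 and 14, so the minimizer's minimax is 12. These differ, so the equilibrium is in mixed strategies.
Let the maximizer play s1 with probability p. The minimizer is indifferent when 12p + 4(1−p) = 8p + 14(1−p), giving p = 5/7.

5/7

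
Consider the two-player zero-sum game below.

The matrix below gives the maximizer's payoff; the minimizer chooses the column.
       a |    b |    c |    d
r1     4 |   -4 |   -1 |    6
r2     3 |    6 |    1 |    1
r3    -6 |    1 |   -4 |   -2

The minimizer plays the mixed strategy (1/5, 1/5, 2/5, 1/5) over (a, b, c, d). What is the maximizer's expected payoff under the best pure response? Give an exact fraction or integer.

r1: (4)·(1/5) + (-4)·(1/5) + (-1)·(2/5) + (6)·(1/5) = 4/5.
r2: (3)·(1/5) + (6)·(1/5) + (1)·(2/5) + (1)·(1/5) = 12/5.
r3: (-6)·(1/5) + (1)·(1/5) + (-4)·(2/5) + (-2)·(1/5) = -3.
The best pure response is r2 with expected payoff 12/5.

12/5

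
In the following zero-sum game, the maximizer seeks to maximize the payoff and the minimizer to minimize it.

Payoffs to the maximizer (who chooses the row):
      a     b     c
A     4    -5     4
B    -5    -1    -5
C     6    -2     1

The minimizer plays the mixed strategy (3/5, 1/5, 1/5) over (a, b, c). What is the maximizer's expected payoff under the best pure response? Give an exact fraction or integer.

A: (4)·(3/5) + (-5)·(1/5) + (4)·(1/5) = 11/5.
B: (-5)·(3/5) + (-1)·(1/5) + (-5)·(1/5) = -21/5.
C: (6)·(3/5) + (-2)·(1/5) + (1)·(1/5) = 17/5.
The best pure response is C with expected payoff 17/5.

17/5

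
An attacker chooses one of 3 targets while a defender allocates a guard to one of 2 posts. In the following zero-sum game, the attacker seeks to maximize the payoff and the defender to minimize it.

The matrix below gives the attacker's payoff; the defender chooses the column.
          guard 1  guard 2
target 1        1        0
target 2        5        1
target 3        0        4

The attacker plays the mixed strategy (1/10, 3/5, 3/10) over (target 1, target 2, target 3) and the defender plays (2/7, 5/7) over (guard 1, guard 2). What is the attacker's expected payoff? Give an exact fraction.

76/35

Against (2/7, 5/7), each row's expected payoff is target 1: 2/7; target 2: 15/7; target 3: 20/7.
Taking the (1/10, 3/5, 3/10)-weighted average: (1/10)·(2/7) + (3/5)·(15/7) + (3/10)·(20/7) = 76/35.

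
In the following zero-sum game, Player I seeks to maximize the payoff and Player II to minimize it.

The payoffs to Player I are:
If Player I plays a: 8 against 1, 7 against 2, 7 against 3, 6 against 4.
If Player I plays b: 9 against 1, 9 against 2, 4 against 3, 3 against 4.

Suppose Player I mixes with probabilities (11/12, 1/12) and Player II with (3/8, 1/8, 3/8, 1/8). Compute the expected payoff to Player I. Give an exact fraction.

Against (3/8, 1/8, 3/8, 1/8), each row's expected payoff is a: 29/4; b: 51/8.
Taking the (11/12, 1/12)-weighted average: (11/12)·(29/4) + (1/12)·(51/8) = 689/96.

689/96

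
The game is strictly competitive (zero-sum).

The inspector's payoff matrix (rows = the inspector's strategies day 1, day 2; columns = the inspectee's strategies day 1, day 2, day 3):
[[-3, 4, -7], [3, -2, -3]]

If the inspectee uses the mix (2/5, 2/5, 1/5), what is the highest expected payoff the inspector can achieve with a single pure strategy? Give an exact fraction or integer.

-1/5

day 1: (-3)·(2/5) + (4)·(2/5) + (-7)·(1/5) = -1.
day 2: (3)·(2/5) + (-2)·(2/5) + (-3)·(1/5) = -1/5.
The best pure response is day 2 with expected payoff -1/5.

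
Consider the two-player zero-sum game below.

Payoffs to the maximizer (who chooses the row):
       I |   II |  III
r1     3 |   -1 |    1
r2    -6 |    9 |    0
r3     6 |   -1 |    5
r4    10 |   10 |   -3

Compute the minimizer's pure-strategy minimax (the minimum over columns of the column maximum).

5

The worst case (largest entry) in each column is I: 10, II: 10, III: 5.
The best (smallest) of these is 5.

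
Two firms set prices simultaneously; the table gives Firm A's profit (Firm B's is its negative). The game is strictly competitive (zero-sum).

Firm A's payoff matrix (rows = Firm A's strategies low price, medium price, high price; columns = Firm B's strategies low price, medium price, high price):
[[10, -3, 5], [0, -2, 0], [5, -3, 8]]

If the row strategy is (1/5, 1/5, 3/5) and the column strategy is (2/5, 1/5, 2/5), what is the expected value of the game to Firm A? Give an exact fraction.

94/25

Against (2/5, 1/5, 2/5), each row's expected payoff is low price: 27/5; medium price: -2/5; high price: 23/5.
Taking the (1/5, 1/5, 3/5)-weighted average: (1/5)·(27/5) + (1/5)·(-2/5) + (3/5)·(23/5) = 94/25.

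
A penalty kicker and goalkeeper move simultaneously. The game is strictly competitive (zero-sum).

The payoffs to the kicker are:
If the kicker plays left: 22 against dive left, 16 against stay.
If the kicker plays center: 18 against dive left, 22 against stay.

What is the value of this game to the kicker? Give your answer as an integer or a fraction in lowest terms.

98/5

Row minima are 16 and 18, so the kicker's maximin is 18; column maxima are 22 and 22, so the goalkeeper's minimax is 22. These differ, so the equilibrium is in mixed strategies.
Let the kicker play left with probability p. The goalkeeper is indifferent when 22p + 18(1−p) = 16p + 22(1−p), giving p = 2/5.
Let the goalkeeper play dive left with probability q. The kicker is indifferent when 22q + 16(1−q) = 18q + 22(1−q), giving q = 3/5.
The value is 22·(3/5) + (16)·(2/5) = 98/5.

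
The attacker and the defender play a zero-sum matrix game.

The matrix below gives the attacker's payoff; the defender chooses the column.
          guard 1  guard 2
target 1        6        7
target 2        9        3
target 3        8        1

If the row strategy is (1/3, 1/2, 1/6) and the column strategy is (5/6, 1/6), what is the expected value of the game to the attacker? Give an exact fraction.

Against (5/6, 1/6), each row's expected payoff is target 1: 37/6; target 2: 8; target 3: 41/6.
Taking the (1/3, 1/2, 1/6)-weighted average: (1/3)·(37/6) + (1/2)·(8) + (1/6)·(41/6) = 259/36.

259/36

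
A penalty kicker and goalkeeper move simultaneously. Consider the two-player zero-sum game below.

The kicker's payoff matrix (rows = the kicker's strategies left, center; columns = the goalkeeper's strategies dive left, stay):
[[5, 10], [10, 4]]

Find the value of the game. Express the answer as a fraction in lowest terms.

80/11

Row minima are 5 and 4, so the kicker's maximin is 5; column maxima are 10 and 10, so the goalkeeper's minimax is 10. These differ, so the equilibrium is in mixed strategies.
Let the kicker play left with probability p. The goalkeeper is indifferent when 5p + 10(1−p) = 10p + 4(1−p), giving p = 6/11.
Let the goalkeeper play dive left with probability q. The kicker is indifferent when 5q + 10(1−q) = 10q + 4(1−q), giving q = 6/11.
The value is 5·(6/11) + (10)·(5/11) = 80/11.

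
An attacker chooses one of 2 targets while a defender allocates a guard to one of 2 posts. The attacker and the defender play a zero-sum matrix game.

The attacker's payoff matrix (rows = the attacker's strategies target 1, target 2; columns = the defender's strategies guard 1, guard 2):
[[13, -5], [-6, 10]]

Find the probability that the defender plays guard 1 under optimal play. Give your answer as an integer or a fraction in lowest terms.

15/34

Row minima are -5 and -6, so the attacker's maximin is -5; column maxima are 13 and 10, so the defender's minimax is 10. These differ, so the equilibrium is in mixed strategies.
Let the defender play guard 1 with probability q. The attacker is indifferent when 13q − 5(1−q) = −6q + 10(1−q), giving q = 15/34.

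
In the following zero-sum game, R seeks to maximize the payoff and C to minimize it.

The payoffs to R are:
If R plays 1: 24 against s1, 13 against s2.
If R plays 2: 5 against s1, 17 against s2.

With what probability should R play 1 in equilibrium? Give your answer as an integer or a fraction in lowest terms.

12/23

Row minima are 13 and 5, so R's maximin is 13; column maxima are 24 and 17, so C's minimax is 17. These differ, so the equilibrium is in mixed strategies.
Let R play 1 with probability p. C is indifferent when 24p + 5(1−p) = 13p + 17(1−p), giving p = 12/23.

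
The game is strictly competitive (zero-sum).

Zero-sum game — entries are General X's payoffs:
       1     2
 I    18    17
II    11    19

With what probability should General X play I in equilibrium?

8/9

Row minima are 17 and 11, so General X's maximin is 17; column maxima are 18 and 19, so General Y's minimax is 18. These differ, so the equilibrium is in mixed strategies.
Let General X play I with probability p. General Y is indifferent when 18p + 11(1−p) = 17p + 19(1−p), giving p = 8/9.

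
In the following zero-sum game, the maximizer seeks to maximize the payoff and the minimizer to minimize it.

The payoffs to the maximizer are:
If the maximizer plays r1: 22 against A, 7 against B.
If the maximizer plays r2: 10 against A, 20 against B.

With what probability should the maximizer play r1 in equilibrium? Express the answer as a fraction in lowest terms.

2/5

Row minima are 7 and 10, so the maximizer's maximin is 10; column maxima are 22 and 20, so the minimizer's minimax is 20. These differ, so the equilibrium is in mixed strategies.
Let the maximizer play r1 with probability p. The minimizer is indifferent when 22p + 10(1−p) = 7p + 20(1−p), giving p = 2/5.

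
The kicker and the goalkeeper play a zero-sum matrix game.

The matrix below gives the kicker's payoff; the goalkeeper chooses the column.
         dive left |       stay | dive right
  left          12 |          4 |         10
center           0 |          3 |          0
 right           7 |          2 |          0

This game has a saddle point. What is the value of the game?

Row minima: 4, 0, 0 → the kicker's maximin is 4.
Column maxima: 12, 4, 10 → the goalkeeper's minimax is 4.
They coincide at (left, stay), so the value is 4.

4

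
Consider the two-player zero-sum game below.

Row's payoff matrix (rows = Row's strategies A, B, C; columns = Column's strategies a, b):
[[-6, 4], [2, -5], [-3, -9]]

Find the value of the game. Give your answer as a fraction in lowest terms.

-22/17

Row C is strictly dominated by row B, so Row never plays it.
The remaining 2×2 game on (A, B) × (a, b) has no saddle point. Let Row play A with probability p; indifference gives −6p + 2(1−p) = 4p − 5(1−p), so p = 7/17.
Similarly Column's optimal q on a is 9/17, and the value is -6·(9/17) + (4)·(8/17) = -22/17.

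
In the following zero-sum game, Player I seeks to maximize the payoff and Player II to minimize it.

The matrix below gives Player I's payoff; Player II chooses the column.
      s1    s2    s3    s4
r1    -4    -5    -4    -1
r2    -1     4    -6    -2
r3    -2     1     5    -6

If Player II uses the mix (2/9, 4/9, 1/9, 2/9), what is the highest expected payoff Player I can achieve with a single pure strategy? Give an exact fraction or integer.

4/9

r1: (-4)·(2/9) + (-5)·(4/9) + (-4)·(1/9) + (-1)·(2/9) = -34/9.
r2: (-1)·(2/9) + (4)·(4/9) + (-6)·(1/9) + (-2)·(2/9) = 4/9.
r3: (-2)·(2/9) + (1)·(4/9) + (5)·(1/9) + (-6)·(2/9) = -7/9.
The best pure response is r2 with expected payoff 4/9.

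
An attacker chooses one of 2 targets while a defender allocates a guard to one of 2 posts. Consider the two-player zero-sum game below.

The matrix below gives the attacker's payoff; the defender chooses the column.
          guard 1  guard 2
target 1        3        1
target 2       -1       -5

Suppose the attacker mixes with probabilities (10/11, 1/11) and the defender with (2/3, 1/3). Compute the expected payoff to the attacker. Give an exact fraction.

Against (2/3, 1/3), each row's expected payoff is target 1: 7/3; target 2: -7/3.
Taking the (10/11, 1/11)-weighted average: (10/11)·(7/3) + (1/11)·(-7/3) = 21/11.

21/11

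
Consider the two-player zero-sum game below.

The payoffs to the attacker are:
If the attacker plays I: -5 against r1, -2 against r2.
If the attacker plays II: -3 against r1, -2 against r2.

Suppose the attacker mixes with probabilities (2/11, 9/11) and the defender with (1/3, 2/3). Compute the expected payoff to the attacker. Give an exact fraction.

-27/11

Against (1/3, 2/3), each row's expected payoff is I: -3; II: -7/3.
Taking the (2/11, 9/11)-weighted average: (2/11)·(-3) + (9/11)·(-7/3) = -27/11.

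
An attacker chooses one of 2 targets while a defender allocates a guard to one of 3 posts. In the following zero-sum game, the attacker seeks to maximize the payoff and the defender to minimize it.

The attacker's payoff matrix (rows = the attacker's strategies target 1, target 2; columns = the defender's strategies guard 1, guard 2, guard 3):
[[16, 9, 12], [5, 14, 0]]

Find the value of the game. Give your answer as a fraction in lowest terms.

168/17

Column guard 1 is strictly dominated by guard 3 for the defender (it gives the attacker more in every row).
The remaining 2×2 game on (target 1, target 2) × (guard 2, guard 3) has no saddle point. Let the attacker play target 1 with probability p; indifference gives 9p + 14(1−p) = 12p, so p = 14/17.
Similarly the defender's optimal q on guard 2 is 12/17, and the value is 9·(12/17) + (12)·(5/17) = 168/17.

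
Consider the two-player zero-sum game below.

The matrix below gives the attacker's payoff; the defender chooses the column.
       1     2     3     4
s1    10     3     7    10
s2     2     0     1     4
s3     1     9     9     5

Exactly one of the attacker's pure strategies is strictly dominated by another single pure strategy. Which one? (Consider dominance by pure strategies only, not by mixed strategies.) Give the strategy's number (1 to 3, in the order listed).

2

Compare s2 with s1: 10 > 2, 3 > 0, 7 > 1, 10 > 4.
So s1 strictly dominates s2 for the attacker; s2 is strictly dominated.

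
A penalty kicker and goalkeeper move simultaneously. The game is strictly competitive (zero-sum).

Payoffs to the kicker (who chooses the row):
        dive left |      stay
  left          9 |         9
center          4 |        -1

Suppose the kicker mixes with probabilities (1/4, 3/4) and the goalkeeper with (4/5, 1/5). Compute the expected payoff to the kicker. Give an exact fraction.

9/2

Against (4/5, 1/5), each row's expected payoff is left: 9; center: 3.
Taking the (1/4, 3/4)-weighted average: (1/4)·(9) + (3/4)·(3) = 9/2.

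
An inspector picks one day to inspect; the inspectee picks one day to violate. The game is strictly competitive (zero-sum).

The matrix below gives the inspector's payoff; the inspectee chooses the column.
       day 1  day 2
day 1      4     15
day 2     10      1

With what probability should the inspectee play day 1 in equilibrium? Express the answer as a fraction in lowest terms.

7/10

Row minima are 4 and 1, so the inspector's maximin is 4; column maxima are 10 and 15, so the inspectee's minimax is 10. These differ, so the equilibrium is in mixed strategies.
Let the inspectee play day 1 with probability q. The inspector is indifferent when 4q + 15(1−q) = 10q + (1−q), giving q = 7/10.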